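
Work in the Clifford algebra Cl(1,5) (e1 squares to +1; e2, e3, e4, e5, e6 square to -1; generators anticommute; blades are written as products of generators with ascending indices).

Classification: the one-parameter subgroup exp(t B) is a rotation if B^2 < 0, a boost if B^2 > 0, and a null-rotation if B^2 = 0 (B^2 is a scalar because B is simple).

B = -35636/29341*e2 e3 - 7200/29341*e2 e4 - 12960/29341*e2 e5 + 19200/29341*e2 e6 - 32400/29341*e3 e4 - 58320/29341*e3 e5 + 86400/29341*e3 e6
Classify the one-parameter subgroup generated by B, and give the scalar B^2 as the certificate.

B^2 term by term: the squares give (-35636/29341)^2*(e2 e3)^2 + (-7200/29341)^2*(e2 e4)^2 + (-12960/29341)^2*(e2 e5)^2 + (19200/29341)^2*(e2 e6)^2 + (-32400/29341)^2*(e3 e4)^2 + (-58320/29341)^2*(e3 e5)^2 + (86400/29341)^2*(e3 e6)^2 = 1269924496/860894281*(-1) + 51840000/860894281*(-1) + 167961600/860894281*(-1) + 368640000/860894281*(-1) + 1049760000/860894281*(-1) + 3401222400/860894281*(-1) + 7464960000/860894281*(-1) = -16 (each basis 2-blade squares to minus the product of its generators' squares); cross terms between blades sharing an index anticommute and cancel; the commuting (index-disjoint) pairs give grade-4 terms 2*c*c'*(blade product), which cancel blade by blade — e2 e3 e4 e5: -839808000/860894281 + 839808000/860894281 = 0; e2 e3 e4 e6: 1244160000/860894281 - 1244160000/860894281 = 0; e2 e3 e5 e6: 2239488000/860894281 - 2239488000/860894281 = 0 — confirming B is simple. So B^2 = -16.
Answer: rotation, certificate B^2 = -16. Note: conjugating B changes its blade decomposition but never the scalar B^2 = -16, whose sign settles the classification.


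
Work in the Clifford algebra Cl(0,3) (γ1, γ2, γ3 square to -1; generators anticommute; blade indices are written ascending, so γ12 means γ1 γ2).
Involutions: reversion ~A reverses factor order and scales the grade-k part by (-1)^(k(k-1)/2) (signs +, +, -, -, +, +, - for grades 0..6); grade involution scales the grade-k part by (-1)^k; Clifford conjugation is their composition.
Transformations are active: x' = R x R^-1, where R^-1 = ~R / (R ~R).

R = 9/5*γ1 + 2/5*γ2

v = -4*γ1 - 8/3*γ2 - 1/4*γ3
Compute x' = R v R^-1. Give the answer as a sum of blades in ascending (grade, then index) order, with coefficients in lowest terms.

~R = 9/5*γ1 + 2/5*γ2, and R ~R = -17/5, so R^-1 = ~R / (-17/5).
R v = 124/15 - 16/5*γ12 - 9/20*γ13 - 1/10*γ23
Answer: -404/85*γ1 + 184/255*γ2 + 1/4*γ3


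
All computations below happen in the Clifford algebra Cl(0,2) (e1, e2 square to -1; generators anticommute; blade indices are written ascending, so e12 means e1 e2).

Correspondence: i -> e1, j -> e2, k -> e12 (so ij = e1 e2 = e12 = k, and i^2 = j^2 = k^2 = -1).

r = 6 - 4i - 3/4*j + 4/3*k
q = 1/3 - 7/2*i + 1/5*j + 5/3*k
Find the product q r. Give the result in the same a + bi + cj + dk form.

In blades: q = 1/3 - 7/2*e1 + 1/5*e2 + 5/3*e12, r = 6 - 4*e1 - 3/4*e2 + 4/3*e12.
Distribute q over r term by term (generator squares from the signature, products reordered to ascending indices): (1/3)*r = 2 - 4/3*e1 - 1/4*e2 + 4/9*e12; (-7/2*e1)*r = -14 - 21*e1 + 14/3*e2 + 21/8*e12; (1/5*e2)*r = 3/20 + 4/15*e1 + 6/5*e2 + 4/5*e12; (5/3*e12)*r = -20/9 + 5/4*e1 - 20/3*e2 + 10*e12.
Sum: -2533/180 - 1249/60*e1 - 21/20*e2 + 4993/360*e12; translating back through the correspondence:
Answer: -2533/180 - 1249/60*i - 21/20*j + 4993/360*k


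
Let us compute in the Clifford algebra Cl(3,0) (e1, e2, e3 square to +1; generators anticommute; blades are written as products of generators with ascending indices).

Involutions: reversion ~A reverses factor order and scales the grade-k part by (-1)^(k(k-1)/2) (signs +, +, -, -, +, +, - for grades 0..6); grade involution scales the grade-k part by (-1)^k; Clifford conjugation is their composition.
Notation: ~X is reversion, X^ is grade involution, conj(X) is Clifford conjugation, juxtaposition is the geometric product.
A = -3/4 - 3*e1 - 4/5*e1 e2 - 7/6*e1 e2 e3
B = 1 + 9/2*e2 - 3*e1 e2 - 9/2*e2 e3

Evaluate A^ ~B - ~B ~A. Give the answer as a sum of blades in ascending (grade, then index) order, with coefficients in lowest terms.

first term: 33/20 - 117/20*e1 + 45/8*e2 - 7/2*e3 + 209/20*e1 e2 - 177/20*e1 e3 - 27/8*e2 e3 + 44/3*e1 e2 e3
second term: -63/20 - 237/20*e1 + 45/8*e2 - 7/2*e3 + 241/20*e1 e2 - 177/20*e1 e3 - 27/8*e2 e3 - 37/3*e1 e2 e3
Answer: 24/5 + 6*e1 - 8/5*e1 e2 + 27*e1 e2 e3


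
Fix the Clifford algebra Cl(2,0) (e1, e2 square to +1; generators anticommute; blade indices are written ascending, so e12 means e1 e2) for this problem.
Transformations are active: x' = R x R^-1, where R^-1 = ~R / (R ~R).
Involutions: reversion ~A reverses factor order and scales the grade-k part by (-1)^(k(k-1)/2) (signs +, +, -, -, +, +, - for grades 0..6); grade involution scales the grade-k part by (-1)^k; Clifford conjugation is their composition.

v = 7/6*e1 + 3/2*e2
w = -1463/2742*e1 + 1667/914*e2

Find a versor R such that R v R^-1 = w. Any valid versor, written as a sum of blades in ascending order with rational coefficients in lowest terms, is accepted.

Sketch: the shared square 65/18 makes R = v + w = 868/1371*e1 + 1519/457*e2 the natural versor; its sandwich fixes that direction, negates (v - w)/2, and sends v to w.
Answer: 868/1371*e1 + 1519/457*e2


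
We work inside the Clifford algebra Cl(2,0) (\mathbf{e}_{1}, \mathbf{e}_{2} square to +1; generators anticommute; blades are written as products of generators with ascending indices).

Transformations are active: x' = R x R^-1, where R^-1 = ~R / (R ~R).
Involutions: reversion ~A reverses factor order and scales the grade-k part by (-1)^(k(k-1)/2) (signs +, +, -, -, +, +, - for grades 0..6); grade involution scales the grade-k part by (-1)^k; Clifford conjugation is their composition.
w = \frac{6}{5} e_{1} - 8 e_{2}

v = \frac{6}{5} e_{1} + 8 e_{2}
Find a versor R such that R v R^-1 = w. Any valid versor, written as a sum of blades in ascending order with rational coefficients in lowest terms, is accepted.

Key observation: q(v) = q(w) = \frac{1636}{25} (sandwiches preserve the norm), so R = v + w = \frac{12}{5} e_{1} works whenever it is invertible — the component of v along it is kept and (v - w)/2 reverses, sending v to w.
Answer: \frac{12}{5} e_{1}


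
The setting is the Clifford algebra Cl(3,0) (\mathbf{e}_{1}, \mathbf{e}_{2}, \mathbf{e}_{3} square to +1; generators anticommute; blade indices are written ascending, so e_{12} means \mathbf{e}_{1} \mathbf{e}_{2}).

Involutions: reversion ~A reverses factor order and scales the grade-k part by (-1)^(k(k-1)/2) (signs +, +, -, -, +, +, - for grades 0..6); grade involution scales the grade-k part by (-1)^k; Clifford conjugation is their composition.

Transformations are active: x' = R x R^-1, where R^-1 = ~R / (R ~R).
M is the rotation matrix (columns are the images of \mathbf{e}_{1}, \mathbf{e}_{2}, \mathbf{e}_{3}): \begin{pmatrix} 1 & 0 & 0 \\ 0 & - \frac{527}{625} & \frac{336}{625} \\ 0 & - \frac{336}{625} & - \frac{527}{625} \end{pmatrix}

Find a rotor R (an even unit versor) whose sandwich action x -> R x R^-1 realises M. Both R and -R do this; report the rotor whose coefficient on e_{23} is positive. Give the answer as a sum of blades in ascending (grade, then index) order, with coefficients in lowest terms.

Method: write R = a + b12*e_{12} + b13*e_{13} + b23*e_{23} with a^2 + b12^2 + b13^2 + b23^2 = 1 (so R^-1 = ~R). Expanding the columns R e_j ~R gives tr M = 4a^2 - 1 and, from the antisymmetric part, M21 - M12 = -4a*b12, M13 - M31 = 4a*b13, M32 - M23 = -4a*b23.
Here tr M = -\frac{429}{625}, so a^2 = (1 + tr M)/4 = \frac{49}{625} and a = ±\frac{7}{25}. Taking a = \frac{7}{25}: M21 - M12 = 0, M13 - M31 = 0, M32 - M23 = -\frac{672}{625}, giving b12 = 0, b13 = 0, b23 = \frac{24}{25}, i.e. R = \frac{7}{25} + \frac{24}{25} e_{23}.
Its e_{23} coefficient is already positive.
Answer: \frac{7}{25} + \frac{24}{25} e_{23}. Recall the cover is two-to-one: with M of trace -\frac{429}{625}, both preimages act alike, and the stated e_{23} sign chooses the sheet.


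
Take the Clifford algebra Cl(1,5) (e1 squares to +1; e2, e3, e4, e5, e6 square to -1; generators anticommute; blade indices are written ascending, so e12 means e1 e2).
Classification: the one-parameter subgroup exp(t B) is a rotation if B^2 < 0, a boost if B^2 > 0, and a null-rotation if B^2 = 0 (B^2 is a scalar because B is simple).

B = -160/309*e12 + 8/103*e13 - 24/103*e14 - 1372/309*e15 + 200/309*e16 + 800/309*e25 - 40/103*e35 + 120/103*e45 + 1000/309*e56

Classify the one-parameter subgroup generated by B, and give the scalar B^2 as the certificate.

B^2 term by term: the squares give (-160/309)^2*(e12)^2 + (8/103)^2*(e13)^2 + (-24/103)^2*(e14)^2 + (-1372/309)^2*(e15)^2 + (200/309)^2*(e16)^2 + (800/309)^2*(e25)^2 + (-40/103)^2*(e35)^2 + (120/103)^2*(e45)^2 + (1000/309)^2*(e56)^2 = 25600/95481*(+1) + 64/10609*(+1) + 576/10609*(+1) + 1882384/95481*(+1) + 40000/95481*(+1) + 640000/95481*(-1) + 1600/10609*(-1) + 14400/10609*(-1) + 1000000/95481*(-1) = 16/9 (each basis 2-blade squares to minus the product of its generators' squares); cross terms between blades sharing an index anticommute and cancel; the commuting (index-disjoint) pairs give grade-4 terms 2*c*c'*(blade product), which cancel blade by blade — e1235: 12800/31827 - 12800/31827 = 0; e1245: -12800/10609 + 12800/10609 = 0; e1256: -320000/95481 + 320000/95481 = 0; e1345: 1920/10609 - 1920/10609 = 0; e1356: 16000/31827 - 16000/31827 = 0; e1456: -16000/10609 + 16000/10609 = 0 — confirming B is simple. So B^2 = 16/9.
Answer: boost, certificate B^2 = 16/9. Why this suffices: the scalar 16/9 survives any versor conjugation, so its sign alone determines the class however B is presented.


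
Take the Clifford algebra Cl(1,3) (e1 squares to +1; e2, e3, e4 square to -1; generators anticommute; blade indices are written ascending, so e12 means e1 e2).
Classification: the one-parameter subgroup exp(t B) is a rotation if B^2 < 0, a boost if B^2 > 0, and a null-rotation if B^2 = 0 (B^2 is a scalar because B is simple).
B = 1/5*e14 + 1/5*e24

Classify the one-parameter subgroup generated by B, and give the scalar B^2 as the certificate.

B^2 term by term: the squares give (1/5)^2*(e14)^2 + (1/5)^2*(e24)^2 = 1/25*(+1) + 1/25*(-1) = 0 (each basis 2-blade squares to minus the product of its generators' squares); cross terms between blades sharing an index anticommute and cancel. So B^2 = 0.
Answer: null-rotation, certificate B^2 = 0. Check the certificate: B^2 = 0, and that sign is decisive whatever form B takes.


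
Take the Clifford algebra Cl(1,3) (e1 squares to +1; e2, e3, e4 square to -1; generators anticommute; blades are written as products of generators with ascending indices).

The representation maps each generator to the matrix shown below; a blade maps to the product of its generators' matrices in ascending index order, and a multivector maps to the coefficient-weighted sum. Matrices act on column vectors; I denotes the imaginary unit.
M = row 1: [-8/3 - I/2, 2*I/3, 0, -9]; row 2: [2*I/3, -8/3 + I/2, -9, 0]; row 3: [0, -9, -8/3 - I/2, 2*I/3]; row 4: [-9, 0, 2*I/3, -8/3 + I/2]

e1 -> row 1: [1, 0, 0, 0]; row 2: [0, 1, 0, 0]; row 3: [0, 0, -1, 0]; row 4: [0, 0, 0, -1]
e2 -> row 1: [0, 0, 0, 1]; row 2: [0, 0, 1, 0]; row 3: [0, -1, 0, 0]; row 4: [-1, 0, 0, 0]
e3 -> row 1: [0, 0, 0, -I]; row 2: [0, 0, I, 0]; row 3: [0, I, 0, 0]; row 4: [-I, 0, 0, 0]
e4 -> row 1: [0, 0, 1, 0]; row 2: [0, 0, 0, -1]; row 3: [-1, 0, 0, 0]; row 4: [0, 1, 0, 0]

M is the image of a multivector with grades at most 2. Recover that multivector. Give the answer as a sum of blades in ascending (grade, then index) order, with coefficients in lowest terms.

Method: the blade images are trace-orthogonal — tr(rho(e_A) rho(e_B)^-1) = 4 if A = B and 0 otherwise — and rho(e_A)^-1 = (e_A)^2 * rho(e_A) with (e_A)^2 = +1 or -1, so the coefficient of e_A in the preimage is (e_A)^2 * tr(M rho(e_A))/4.
Nonzero projections over blades of grade <= 2: 1: (1)^2 = +1, tr(M 1) = -32/3, coefficient -8/3; e1 e2: (e1 e2)^2 = +1, tr(M rho(e1 e2)) = -36, coefficient -9; e2 e3: (e2 e3)^2 = -1, tr(M rho(e2 e3)) = -2, coefficient 1/2; e3 e4: (e3 e4)^2 = -1, tr(M rho(e3 e4)) = 8/3, coefficient -2/3. Every other blade of grade <= 2 projects to 0.
Answer: -8/3 - 9*e1 e2 + 1/2*e2 e3 - 2/3*e3 e4


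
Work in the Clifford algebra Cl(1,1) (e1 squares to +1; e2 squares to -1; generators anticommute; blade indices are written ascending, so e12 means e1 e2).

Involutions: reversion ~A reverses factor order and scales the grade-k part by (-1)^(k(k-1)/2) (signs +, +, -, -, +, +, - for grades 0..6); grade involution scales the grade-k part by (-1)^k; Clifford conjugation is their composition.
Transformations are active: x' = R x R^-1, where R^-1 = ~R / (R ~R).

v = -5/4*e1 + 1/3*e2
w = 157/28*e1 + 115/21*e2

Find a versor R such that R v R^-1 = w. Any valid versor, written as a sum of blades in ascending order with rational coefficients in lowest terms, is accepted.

The midline construction: v and w both square to 209/144, so reflecting in their sum 61/14*e1 + 122/21*e2 exchanges them.
Answer: 61/14*e1 + 122/21*e2


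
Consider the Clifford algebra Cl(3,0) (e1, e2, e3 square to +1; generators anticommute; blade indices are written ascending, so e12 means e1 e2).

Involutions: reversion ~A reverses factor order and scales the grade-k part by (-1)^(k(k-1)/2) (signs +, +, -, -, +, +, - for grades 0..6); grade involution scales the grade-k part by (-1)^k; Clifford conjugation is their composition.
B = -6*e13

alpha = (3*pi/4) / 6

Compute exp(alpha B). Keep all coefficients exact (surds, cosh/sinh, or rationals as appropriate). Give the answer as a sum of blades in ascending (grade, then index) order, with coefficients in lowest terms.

B^2 = (-6)^2*(e13)^2 = 36*(-1) = -36 (a basis 2-blade squares to minus the product of its generators' squares).
B^2 = -36 — since the square is negative, the closed form is circular: l = 6, alpha*l = 3*pi/4, so exp(alpha B) = cos(3*pi/4) + (sin(3*pi/4)/6)*B = -sqrt(2)/2 + (sqrt(2)/12)*B.
Answer: -sqrt(2)/2 - sqrt(2)/2*e13


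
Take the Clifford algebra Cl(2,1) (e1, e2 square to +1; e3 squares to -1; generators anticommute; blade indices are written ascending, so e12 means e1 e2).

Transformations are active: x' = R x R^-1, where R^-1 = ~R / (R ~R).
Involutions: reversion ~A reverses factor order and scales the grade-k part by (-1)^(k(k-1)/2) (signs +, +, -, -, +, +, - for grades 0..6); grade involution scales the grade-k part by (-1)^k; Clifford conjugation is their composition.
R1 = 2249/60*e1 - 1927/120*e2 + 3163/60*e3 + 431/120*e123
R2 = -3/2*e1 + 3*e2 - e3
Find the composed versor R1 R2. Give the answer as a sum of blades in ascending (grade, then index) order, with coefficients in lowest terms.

Distribute over the terms of R2 (each basis-blade product reordered to ascending indices, repeated generators contracted through their squares):
R1 (-3/2*e1) = -2249/40 - 1927/80*e12 + 3163/40*e13 - 431/80*e23
R1 (3*e2) = -1927/40 + 2249/20*e12 - 431/40*e13 - 3163/20*e23
R1 (-e3) = 3163/60 + 431/120*e12 - 2249/60*e13 + 1927/120*e23
Summing the partial products and collecting blades:
Answer: -3101/60 + 22069/240*e12 + 1849/60*e13 - 7079/48*e23


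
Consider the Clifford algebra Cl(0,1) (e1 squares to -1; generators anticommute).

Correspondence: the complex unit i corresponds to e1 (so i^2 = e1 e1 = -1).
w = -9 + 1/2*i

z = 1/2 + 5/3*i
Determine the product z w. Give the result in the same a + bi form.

In blades: z = 1/2 + 5/3*e1, w = -9 + 1/2*e1.
Distribute z over w term by term (generator squares from the signature, products reordered to ascending indices): (1/2)*w = -9/2 + 1/4*e1; (5/3*e1)*w = -5/6 - 15*e1.
Sum: -16/3 - 59/4*e1; translating back through the correspondence:
Answer: -16/3 - 59/4*i


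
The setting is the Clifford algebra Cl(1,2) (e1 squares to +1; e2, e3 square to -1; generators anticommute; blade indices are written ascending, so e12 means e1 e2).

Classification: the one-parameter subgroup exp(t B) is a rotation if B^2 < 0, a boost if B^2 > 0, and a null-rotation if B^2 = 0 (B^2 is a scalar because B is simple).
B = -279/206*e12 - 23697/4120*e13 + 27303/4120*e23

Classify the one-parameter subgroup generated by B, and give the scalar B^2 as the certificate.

B^2 term by term: the squares give (-279/206)^2*(e12)^2 + (-23697/4120)^2*(e13)^2 + (27303/4120)^2*(e23)^2 = 77841/42436*(+1) + 561547809/16974400*(+1) + 745453809/16974400*(-1) = -9 (each basis 2-blade squares to minus the product of its generators' squares); cross terms between blades sharing an index anticommute and cancel. So B^2 = -9.
Answer: rotation, certificate B^2 = -9. Check the certificate: B^2 = -9, and that sign is decisive whatever form B takes.


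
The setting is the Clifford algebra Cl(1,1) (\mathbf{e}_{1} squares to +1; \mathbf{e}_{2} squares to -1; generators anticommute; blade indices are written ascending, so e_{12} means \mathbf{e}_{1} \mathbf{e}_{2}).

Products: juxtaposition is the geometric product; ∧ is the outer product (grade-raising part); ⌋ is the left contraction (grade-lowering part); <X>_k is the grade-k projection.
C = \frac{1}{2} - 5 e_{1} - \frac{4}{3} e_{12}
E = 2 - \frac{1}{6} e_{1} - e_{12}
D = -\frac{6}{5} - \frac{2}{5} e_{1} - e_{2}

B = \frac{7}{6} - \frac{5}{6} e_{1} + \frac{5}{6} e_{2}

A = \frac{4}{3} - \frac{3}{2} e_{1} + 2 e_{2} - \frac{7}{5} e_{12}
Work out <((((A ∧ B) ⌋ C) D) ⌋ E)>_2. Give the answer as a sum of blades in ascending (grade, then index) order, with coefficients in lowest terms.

step 1: \frac{14}{9} - \frac{103}{36} e_{1} + \frac{31}{9} e_{2} - \frac{73}{60} e_{12}
step 2: \frac{3007}{180} - \frac{334}{27} e_{1} + \frac{103}{27} e_{2} - \frac{56}{27} e_{12}
step 3: -\frac{15233}{1350} + \frac{8219}{1350} e_{1} - \frac{11941}{540} e_{2} + \frac{2212}{135} e_{12}
step 4: -\frac{64747}{1620} + \frac{48587}{2025} e_{1} - \frac{8219}{1350} e_{2} + \frac{15233}{1350} e_{12}
step 5: \frac{15233}{1350} e_{12}
Answer: \frac{15233}{1350} e_{12}


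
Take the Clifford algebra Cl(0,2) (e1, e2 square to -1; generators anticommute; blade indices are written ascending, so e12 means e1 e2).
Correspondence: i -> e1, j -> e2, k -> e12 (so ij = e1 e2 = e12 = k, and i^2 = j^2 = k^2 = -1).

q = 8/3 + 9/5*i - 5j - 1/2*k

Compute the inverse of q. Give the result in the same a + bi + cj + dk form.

In blades: q = 8/3 + 9/5*e1 - 5*e2 - 1/2*e12.
With qbar = 8/3 - 9/5*e1 + 5*e2 + 1/2*e12 (scalar fixed, mapped units negated), q qbar = 32041/900 (the sum of squared coefficients), so q^-1 = qbar / (32041/900) = 2400/32041 - 1620/32041*e1 + 4500/32041*e2 + 450/32041*e12; translating back:
Answer: 2400/32041 - 1620/32041*i + 4500/32041*j + 450/32041*k


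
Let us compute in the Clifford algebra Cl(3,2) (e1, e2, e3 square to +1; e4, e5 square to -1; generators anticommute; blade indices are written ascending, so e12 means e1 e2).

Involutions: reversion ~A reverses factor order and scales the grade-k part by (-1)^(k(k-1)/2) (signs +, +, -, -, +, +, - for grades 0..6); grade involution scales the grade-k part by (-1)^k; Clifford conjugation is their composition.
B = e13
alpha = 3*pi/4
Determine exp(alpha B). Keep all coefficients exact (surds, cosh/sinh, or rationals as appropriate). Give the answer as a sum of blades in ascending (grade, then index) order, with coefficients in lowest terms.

B^2 = (1)^2*(e13)^2 = 1*(-1) = -1 (a basis 2-blade squares to minus the product of its generators' squares).
B^2 = -1 — B^2 < 0, so the exponential closes trigonometrically: l = 1, alpha*l = 3*pi/4, so exp(alpha B) = cos(3*pi/4) + (sin(3*pi/4)/1)*B = -sqrt(2)/2 + (sqrt(2)/2)*B.
Answer: -sqrt(2)/2 + sqrt(2)/2*e13


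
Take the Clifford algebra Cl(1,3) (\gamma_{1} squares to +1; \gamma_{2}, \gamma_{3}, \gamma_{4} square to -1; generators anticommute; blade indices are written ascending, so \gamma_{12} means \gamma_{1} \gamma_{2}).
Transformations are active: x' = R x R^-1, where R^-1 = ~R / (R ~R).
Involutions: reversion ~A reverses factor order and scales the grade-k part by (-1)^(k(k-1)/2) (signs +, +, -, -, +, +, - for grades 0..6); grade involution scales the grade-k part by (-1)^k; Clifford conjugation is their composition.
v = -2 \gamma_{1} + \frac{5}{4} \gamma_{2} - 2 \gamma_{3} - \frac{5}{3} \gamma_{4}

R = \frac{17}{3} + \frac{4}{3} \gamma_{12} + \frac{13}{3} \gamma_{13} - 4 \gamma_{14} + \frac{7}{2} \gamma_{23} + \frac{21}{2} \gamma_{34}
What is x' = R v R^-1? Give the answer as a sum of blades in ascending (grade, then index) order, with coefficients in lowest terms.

~R = \frac{17}{3} - \frac{4}{3} \gamma_{12} - \frac{13}{3} \gamma_{13} + 4 \gamma_{14} - \frac{7}{2} \gamma_{23} - \frac{21}{2} \gamma_{34}, and R ~R = \frac{2125}{18}, so R^-1 = ~R / (\frac{2125}{18}).
R v = -11 \gamma_{1} + \frac{67}{4} \gamma_{2} + \frac{461}{24} \gamma_{3} - \frac{346}{9} \gamma_{4} - \frac{181}{12} \gamma_{123} + \frac{25}{9} \gamma_{124} - \frac{326}{9} \gamma_{134} + \frac{175}{24} \gamma_{234}
Answer: -\frac{27173}{4250} \gamma_{1} + \frac{764}{2125} \gamma_{2} + \frac{28217}{4250} \gamma_{3} + \frac{25621}{25500} \gamma_{4}


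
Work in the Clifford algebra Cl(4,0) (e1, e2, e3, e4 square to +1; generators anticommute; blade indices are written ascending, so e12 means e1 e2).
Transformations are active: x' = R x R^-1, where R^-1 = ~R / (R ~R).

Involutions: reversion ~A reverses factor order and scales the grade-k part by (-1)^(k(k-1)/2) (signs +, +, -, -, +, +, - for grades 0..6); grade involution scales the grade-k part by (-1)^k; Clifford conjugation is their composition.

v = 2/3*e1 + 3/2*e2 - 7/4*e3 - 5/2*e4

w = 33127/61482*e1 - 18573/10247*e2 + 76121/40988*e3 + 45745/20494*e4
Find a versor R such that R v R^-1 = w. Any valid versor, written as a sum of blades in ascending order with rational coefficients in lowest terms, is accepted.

R = v + w = 24705/20494*e1 - 6405/20494*e2 + 1098/10247*e3 - 2745/10247*e4 works: the equal norms (1729/144) guarantee its sandwich swaps v into w.
Answer: 24705/20494*e1 - 6405/20494*e2 + 1098/10247*e3 - 2745/10247*e4


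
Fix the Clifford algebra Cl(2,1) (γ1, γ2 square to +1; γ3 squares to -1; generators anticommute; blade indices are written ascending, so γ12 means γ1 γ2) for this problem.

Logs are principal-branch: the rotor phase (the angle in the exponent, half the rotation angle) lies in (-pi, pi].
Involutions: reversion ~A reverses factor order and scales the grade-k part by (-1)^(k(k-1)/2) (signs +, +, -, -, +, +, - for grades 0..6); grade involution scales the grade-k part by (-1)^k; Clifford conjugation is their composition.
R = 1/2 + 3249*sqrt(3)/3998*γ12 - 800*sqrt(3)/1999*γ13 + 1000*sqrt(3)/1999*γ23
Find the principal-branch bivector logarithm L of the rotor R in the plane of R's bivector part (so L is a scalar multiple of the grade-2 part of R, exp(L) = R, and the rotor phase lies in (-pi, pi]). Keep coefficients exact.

The scalar part of R is 1/2, so the principal-branch rotor phase is pinned; divide the bivector part by its sine to get the unit plane — L is the phase times that plane.
Concretely: cos(phase) = 1/2 gives phase = ±pi/3, and since phase/sin(phase) is even the sign is immaterial: L = (phase/sin(phase)) * <R>_2 = (2*sqrt(3)*pi/9) * <R>_2.
Answer: 1083*pi/1999*γ12 - 1600*pi/5997*γ13 + 2000*pi/5997*γ23


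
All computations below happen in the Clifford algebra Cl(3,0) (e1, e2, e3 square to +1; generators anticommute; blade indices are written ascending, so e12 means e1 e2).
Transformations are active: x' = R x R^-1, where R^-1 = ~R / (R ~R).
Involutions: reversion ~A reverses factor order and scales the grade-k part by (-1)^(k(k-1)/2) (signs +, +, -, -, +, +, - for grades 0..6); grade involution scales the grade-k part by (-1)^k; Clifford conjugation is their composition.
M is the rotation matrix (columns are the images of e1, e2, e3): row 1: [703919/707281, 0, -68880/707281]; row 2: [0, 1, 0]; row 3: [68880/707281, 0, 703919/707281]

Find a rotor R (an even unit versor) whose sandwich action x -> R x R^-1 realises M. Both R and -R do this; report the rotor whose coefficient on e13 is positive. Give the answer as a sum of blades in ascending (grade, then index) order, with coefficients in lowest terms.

Method: write R = a + b12*e12 + b13*e13 + b23*e23 with a^2 + b12^2 + b13^2 + b23^2 = 1 (so R^-1 = ~R). Expanding the columns R e_j ~R gives tr M = 4a^2 - 1 and, from the antisymmetric part, M21 - M12 = -4a*b12, M13 - M31 = 4a*b13, M32 - M23 = -4a*b23.
Here tr M = 2115119/707281, so a^2 = (1 + tr M)/4 = 705600/707281 and a = ±840/841. Taking a = 840/841: M21 - M12 = 0, M13 - M31 = -137760/707281, M32 - M23 = 0, giving b12 = 0, b13 = -41/841, b23 = 0, i.e. R = 840/841 - 41/841*e13.
Its e13 coefficient is negative, so report the other preimage -R.
Answer: -840/841 + 41/841*e13. Key observation: the double cover Spin(3) -> SO(3) sends R and -R to the same matrix (trace 2115119/707281 here), so the stated sign of the e13 coefficient is what selects one sheet.


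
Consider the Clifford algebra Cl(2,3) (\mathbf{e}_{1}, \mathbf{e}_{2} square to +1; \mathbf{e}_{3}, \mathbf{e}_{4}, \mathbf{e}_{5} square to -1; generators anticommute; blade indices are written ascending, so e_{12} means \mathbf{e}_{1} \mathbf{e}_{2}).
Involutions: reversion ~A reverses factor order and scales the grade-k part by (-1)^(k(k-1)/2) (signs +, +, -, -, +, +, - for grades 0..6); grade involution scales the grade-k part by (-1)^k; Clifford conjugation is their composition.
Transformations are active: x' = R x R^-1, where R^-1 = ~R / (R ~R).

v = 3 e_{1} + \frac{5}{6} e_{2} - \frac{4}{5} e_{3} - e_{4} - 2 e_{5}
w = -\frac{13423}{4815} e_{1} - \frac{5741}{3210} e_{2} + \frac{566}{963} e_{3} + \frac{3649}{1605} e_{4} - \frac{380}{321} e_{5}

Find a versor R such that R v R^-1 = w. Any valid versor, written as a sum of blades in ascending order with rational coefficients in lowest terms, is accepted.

Since q(v) = q(w) = \frac{3649}{900}, the sum R = v + w = \frac{1022}{4815} e_{1} - \frac{511}{535} e_{2} - \frac{1022}{4815} e_{3} + \frac{2044}{1605} e_{4} - \frac{1022}{321} e_{5} does the job whenever invertible.
Answer: \frac{1022}{4815} e_{1} - \frac{511}{535} e_{2} - \frac{1022}{4815} e_{3} + \frac{2044}{1605} e_{4} - \frac{1022}{321} e_{5}


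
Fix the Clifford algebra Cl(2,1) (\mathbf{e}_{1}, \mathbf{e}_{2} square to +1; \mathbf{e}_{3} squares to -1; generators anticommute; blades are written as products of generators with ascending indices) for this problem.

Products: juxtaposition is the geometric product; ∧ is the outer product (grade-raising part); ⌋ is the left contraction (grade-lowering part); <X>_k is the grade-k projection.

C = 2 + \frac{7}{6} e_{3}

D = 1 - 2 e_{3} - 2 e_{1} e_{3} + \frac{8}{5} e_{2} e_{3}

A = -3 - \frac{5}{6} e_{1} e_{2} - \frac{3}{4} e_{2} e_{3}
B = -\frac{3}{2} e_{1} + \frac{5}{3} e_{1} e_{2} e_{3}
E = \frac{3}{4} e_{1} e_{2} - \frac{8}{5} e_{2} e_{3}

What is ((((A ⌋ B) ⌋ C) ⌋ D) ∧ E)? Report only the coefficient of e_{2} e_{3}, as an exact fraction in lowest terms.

step 1: \frac{13}{4} e_{1} + \frac{25}{18} e_{3} - 5 e_{1} e_{2} e_{3}
step 2: -\frac{175}{108}
step 3: -\frac{175}{108} + \frac{175}{54} e_{3} + \frac{175}{54} e_{1} e_{3} - \frac{70}{27} e_{2} e_{3}
step 4: -\frac{175}{144} e_{1} e_{2} + \frac{70}{27} e_{2} e_{3} + \frac{175}{72} e_{1} e_{2} e_{3}
Answer: \frac{70}{27}


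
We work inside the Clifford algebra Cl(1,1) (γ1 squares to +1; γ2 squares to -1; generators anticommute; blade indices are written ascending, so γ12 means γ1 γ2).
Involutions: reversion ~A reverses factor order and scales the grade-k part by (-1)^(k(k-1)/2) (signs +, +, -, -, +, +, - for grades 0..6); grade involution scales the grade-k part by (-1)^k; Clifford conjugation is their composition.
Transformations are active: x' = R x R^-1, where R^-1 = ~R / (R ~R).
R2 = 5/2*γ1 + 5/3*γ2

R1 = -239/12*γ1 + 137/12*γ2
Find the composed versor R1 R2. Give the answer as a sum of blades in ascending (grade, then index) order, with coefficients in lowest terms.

Distribute over the terms of R1 (each basis-blade product reordered to ascending indices, repeated generators contracted through their squares):
(-239/12*γ1) R2 = -1195/24 - 1195/36*γ12
(137/12*γ2) R2 = -685/36 - 685/24*γ12
Summing the partial products and collecting blades:
Answer: -4955/72 - 4445/72*γ12


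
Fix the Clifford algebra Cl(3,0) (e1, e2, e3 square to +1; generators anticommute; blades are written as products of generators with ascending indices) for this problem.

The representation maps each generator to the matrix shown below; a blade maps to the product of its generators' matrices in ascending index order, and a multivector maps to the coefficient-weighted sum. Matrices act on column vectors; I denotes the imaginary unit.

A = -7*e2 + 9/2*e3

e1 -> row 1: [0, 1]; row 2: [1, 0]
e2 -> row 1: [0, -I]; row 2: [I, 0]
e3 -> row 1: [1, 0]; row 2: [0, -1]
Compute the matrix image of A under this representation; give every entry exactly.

M = (-7)*rho(e2) + (9/2)*rho(e3), summed entrywise:
Answer: row 1: [9/2, 7*I]; row 2: [-7*I, -9/2]


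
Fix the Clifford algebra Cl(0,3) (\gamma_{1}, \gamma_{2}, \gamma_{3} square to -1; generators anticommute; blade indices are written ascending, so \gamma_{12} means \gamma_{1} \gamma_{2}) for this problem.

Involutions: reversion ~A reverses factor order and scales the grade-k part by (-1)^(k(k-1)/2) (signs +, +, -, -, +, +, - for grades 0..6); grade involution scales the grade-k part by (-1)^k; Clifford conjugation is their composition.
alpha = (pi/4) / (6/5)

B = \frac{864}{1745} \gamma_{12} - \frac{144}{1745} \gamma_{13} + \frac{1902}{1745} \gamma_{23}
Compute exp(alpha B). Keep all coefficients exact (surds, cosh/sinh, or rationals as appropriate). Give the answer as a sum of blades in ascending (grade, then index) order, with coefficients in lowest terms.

B^2 term by term: the squares give (\frac{864}{1745})^2*(\gamma_{12})^2 + (-\frac{144}{1745})^2*(\gamma_{13})^2 + (\frac{1902}{1745})^2*(\gamma_{23})^2 = \frac{746496}{3045025}*(-1) + \frac{20736}{3045025}*(-1) + \frac{3617604}{3045025}*(-1) = -\frac{36}{25} (each basis 2-blade squares to minus the product of its generators' squares); cross terms between blades sharing an index anticommute and cancel. So B^2 = -\frac{36}{25}.
B^2 = -\frac{36}{25} — a negative square means the series sums to a rotation: l = \frac{6}{5}, alpha*l = \frac{\pi}{4}, so exp(alpha B) = cos(\frac{\pi}{4}) + (sin(\frac{\pi}{4})/(\frac{6}{5}))*B = \frac{\sqrt{2}}{2} + (\frac{5 \sqrt{2}}{12})*B.
Answer: \frac{\sqrt{2}}{2} + \frac{72 \sqrt{2}}{349} \gamma_{12} - \frac{12 \sqrt{2}}{349} \gamma_{13} + \frac{317 \sqrt{2}}{698} \gamma_{23}


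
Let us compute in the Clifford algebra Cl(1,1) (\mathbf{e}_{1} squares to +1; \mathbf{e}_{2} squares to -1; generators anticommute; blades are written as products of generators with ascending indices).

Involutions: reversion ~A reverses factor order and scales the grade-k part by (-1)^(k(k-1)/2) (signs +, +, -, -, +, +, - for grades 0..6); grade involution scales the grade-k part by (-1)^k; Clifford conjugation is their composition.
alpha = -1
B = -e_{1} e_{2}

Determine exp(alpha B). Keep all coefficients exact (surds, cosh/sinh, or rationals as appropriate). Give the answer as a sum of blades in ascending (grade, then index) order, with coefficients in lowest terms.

B^2 = (-1)^2*(e_{1} e_{2})^2 = 1*(+1) = 1 (a basis 2-blade squares to minus the product of its generators' squares).
B^2 = 1 — hyperbolic case — the even/odd split gives cosh and sinh: l = 1, alpha*l = -1, so exp(alpha B) = cosh(-1) + (sinh(-1)/1)*B = \cosh{\left(1 \right)} + (- \sinh{\left(1 \right)})*B.
Answer: \cosh{\left(1 \right)} + \sinh{\left(1 \right)} e_{1} e_{2}


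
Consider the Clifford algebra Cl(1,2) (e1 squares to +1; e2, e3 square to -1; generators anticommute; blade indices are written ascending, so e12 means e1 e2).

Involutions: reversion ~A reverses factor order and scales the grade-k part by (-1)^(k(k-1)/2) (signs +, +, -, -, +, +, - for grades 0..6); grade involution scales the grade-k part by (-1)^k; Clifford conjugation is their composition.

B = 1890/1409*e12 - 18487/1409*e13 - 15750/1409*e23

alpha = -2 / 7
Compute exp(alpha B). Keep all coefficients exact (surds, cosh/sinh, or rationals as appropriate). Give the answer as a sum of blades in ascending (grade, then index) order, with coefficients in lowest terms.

B^2 term by term: the squares give (1890/1409)^2*(e12)^2 + (-18487/1409)^2*(e13)^2 + (-15750/1409)^2*(e23)^2 = 3572100/1985281*(+1) + 341769169/1985281*(+1) + 248062500/1985281*(-1) = 49 (each basis 2-blade squares to minus the product of its generators' squares); cross terms between blades sharing an index anticommute and cancel. So B^2 = 49.
B^2 = 49 — a positive square means the series sums to a boost: l = 7, alpha*l = -2, so exp(alpha B) = cosh(-2) + (sinh(-2)/7)*B = cosh(2) + (-sinh(2)/7)*B.
Answer: cosh(2) - 270*sinh(2)/1409*e12 + 2641*sinh(2)/1409*e13 + 2250*sinh(2)/1409*e23


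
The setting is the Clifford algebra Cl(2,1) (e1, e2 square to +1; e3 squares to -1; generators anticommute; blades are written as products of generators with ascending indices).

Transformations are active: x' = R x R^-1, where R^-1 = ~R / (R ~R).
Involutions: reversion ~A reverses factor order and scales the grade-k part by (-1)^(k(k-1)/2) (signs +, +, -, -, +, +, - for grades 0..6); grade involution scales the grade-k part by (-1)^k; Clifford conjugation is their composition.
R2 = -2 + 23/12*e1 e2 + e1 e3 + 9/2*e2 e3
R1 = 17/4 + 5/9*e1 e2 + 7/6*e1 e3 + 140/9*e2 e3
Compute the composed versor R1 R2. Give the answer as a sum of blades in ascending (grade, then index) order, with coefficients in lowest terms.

Distribute over the terms of R1 (each basis-blade product reordered to ascending indices, repeated generators contracted through their squares):
(17/4) R2 = -17/2 + 391/48*e1 e2 + 17/4*e1 e3 + 153/8*e2 e3
(5/9*e1 e2) R2 = -115/108 - 10/9*e1 e2 + 5/2*e1 e3 - 5/9*e2 e3
(7/6*e1 e3) R2 = 7/6 + 21/4*e1 e2 - 7/3*e1 e3 + 161/72*e2 e3
(140/9*e2 e3) R2 = 70 - 140/9*e1 e2 - 805/27*e1 e3 - 280/9*e2 e3
Summing the partial products and collecting blades:
Answer: 6653/108 - 157/48*e1 e2 - 2743/108*e1 e3 - 371/36*e2 e3


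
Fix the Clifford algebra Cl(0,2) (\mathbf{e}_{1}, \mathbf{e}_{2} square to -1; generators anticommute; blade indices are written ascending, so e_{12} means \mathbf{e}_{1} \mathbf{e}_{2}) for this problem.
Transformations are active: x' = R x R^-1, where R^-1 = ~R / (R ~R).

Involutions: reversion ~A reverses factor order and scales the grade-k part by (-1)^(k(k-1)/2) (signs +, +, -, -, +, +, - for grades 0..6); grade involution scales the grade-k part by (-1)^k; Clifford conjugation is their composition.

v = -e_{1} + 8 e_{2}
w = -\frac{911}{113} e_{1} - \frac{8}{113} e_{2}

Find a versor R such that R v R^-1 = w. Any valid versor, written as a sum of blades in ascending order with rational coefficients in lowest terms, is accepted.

Since q(v) = q(w) = -65, the sum R = v + w = -\frac{1024}{113} e_{1} + \frac{896}{113} e_{2} does the job whenever invertible.
Answer: -\frac{1024}{113} e_{1} + \frac{896}{113} e_{2}


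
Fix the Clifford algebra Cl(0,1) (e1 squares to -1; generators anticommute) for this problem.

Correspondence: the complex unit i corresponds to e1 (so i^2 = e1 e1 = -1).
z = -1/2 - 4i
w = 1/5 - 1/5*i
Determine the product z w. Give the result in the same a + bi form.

In blades: z = -1/2 - 4*e1, w = 1/5 - 1/5*e1.
Distribute z over w term by term (generator squares from the signature, products reordered to ascending indices): (-1/2)*w = -1/10 + 1/10*e1; (-4*e1)*w = -4/5 - 4/5*e1.
Sum: -9/10 - 7/10*e1; translating back through the correspondence:
Answer: -9/10 - 7/10*i


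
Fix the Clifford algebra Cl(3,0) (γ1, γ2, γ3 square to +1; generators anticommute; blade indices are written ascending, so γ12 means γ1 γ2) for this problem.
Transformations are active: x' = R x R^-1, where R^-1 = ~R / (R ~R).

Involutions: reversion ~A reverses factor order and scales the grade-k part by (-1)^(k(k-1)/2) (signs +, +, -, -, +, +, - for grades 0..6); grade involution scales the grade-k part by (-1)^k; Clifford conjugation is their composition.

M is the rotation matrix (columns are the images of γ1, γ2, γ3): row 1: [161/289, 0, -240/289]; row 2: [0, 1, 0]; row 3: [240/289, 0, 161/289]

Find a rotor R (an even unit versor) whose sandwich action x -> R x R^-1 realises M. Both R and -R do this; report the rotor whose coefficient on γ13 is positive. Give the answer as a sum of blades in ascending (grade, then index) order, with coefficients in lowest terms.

Method: write R = a + b12*γ12 + b13*γ13 + b23*γ23 with a^2 + b12^2 + b13^2 + b23^2 = 1 (so R^-1 = ~R). Expanding the columns R e_j ~R gives tr M = 4a^2 - 1 and, from the antisymmetric part, M21 - M12 = -4a*b12, M13 - M31 = 4a*b13, M32 - M23 = -4a*b23.
Here tr M = 611/289, so a^2 = (1 + tr M)/4 = 225/289 and a = ±15/17. Taking a = 15/17: M21 - M12 = 0, M13 - M31 = -480/289, M32 - M23 = 0, giving b12 = 0, b13 = -8/17, b23 = 0, i.e. R = 15/17 - 8/17*γ13.
Its γ13 coefficient is negative, so report the other preimage -R.
Answer: -15/17 + 8/17*γ13. Note: both R and -R realise this M (trace 611/289); the covering map identifies them, and the γ13-coefficient sign is the tie-breaker.


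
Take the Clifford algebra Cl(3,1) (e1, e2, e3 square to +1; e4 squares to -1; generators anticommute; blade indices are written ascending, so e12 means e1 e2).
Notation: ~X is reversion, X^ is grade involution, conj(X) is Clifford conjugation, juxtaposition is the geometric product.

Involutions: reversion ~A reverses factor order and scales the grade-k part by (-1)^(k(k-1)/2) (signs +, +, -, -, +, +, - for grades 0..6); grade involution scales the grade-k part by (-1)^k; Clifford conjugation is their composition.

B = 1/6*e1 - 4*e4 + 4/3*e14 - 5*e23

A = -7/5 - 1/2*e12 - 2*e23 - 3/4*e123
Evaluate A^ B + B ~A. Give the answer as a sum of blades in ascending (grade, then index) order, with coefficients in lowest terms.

first term: -10 + 211/60*e1 + 1/12*e2 + 28/5*e4 + 5/2*e13 - 28/15*e14 + 57/8*e23 + 2/3*e24 - 1/3*e123 + 2*e124 + 9*e234 - 17/3*e1234
second term: 10 + 211/60*e1 + 1/12*e2 + 28/5*e4 + 5/2*e13 - 28/15*e14 + 57/8*e23 + 2/3*e24 + 1/3*e123 - 2*e124 - 9*e234 + 17/3*e1234
Answer: 211/30*e1 + 1/6*e2 + 56/5*e4 + 5*e13 - 56/15*e14 + 57/4*e23 + 4/3*e24


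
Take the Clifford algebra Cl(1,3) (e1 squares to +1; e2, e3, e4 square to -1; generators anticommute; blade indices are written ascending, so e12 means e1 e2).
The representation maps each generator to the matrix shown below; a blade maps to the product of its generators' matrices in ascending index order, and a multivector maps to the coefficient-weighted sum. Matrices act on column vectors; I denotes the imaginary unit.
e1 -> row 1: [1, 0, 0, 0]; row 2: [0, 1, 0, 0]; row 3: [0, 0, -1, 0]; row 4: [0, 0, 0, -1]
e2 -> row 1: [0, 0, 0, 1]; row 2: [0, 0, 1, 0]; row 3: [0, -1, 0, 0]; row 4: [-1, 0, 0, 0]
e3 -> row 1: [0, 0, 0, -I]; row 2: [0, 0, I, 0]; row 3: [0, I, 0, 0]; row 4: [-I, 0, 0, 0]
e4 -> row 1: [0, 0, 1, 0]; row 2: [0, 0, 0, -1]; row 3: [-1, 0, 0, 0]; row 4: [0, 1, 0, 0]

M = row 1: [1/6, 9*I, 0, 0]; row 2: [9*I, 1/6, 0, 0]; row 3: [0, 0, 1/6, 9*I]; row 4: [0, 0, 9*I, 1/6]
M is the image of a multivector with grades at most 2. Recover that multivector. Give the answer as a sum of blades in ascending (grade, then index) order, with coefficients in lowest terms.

Method: the blade images are trace-orthogonal — tr(rho(e_A) rho(e_B)^-1) = 4 if A = B and 0 otherwise — and rho(e_A)^-1 = (e_A)^2 * rho(e_A) with (e_A)^2 = +1 or -1, so the coefficient of e_A in the preimage is (e_A)^2 * tr(M rho(e_A))/4.
Nonzero projections over blades of grade <= 2: 1: (1)^2 = +1, tr(M 1) = 2/3, coefficient 1/6; e34: (e34)^2 = -1, tr(M rho(e34)) = 36, coefficient -9. Every other blade of grade <= 2 projects to 0.
Answer: 1/6 - 9*e34


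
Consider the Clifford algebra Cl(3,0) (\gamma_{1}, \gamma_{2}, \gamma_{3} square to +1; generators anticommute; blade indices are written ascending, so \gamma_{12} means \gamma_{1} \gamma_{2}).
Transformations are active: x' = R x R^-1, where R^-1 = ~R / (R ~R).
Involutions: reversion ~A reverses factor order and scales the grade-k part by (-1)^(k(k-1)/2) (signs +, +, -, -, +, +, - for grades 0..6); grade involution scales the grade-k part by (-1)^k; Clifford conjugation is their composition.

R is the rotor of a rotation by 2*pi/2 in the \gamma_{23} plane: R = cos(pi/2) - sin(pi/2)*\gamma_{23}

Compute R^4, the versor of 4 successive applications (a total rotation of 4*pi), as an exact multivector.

The rotor phase is half the rotation angle and phases add under composition, so 4 steps in the \gamma_{23} plane accumulate phase 4*(pi/2) = 2 \pi: R^4 = cos(2 \pi) - sin(2 \pi)*\gamma_{23}.
cos(2 \pi) = 1 and sin(2 \pi) = 0, so R^4 = 1. The total rotation 4*pi is 2 full turns, so every vector returns to itself, yet the rotor is +1, back on the identity sheet (an even number of 2*pi turns).
Answer: 1
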